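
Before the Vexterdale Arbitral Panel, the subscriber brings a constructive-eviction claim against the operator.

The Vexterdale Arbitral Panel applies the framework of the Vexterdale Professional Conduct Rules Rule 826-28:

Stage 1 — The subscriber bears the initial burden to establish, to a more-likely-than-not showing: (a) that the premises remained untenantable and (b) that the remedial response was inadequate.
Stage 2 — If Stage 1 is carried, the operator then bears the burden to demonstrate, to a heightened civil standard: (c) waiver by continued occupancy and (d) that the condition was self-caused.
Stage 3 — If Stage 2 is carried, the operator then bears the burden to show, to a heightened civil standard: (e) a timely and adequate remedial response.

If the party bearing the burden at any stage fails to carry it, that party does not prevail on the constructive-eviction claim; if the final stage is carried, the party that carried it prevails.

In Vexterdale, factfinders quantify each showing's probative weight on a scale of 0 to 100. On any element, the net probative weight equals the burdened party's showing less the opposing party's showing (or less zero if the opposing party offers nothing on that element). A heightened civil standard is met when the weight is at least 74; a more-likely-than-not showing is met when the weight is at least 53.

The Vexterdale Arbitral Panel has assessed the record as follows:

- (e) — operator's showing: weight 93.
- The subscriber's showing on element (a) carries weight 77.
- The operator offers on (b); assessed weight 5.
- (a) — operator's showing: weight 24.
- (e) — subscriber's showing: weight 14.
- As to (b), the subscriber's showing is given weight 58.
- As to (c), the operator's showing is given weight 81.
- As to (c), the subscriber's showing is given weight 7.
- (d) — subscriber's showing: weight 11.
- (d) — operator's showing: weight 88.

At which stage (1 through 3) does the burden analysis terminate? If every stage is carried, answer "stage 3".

stage 3

At Stage 1 the subscriber must meet a more-likely-than-not showing (weight is at least 53): on (a) the weight is 77 less the opposing 24 gives net 53, which does reach 53, so (a) meets the standard; on (b) the weight is 58 less the opposing 5 gives net 53, ≥ 53, so (b) meets the standard.
  Stage 1 carried; the burden shifts to the operator.
At Stage 2 the operator must meet a heightened civil standard (weight is at least 74): on (c) the weight is 81 less the opposing 7 gives net 74, ≥ 74, so (c) meets the standard; on (d) the weight is 88 less the opposing 11 gives net 77, ≥ 74, so (d) meets the standard.
  All elements met. The operator retains the burden for Stage 3.
At Stage 3 the operator must meet a heightened civil standard (weight is at least 74): on (e) the weight is 93 less the opposing 14 gives net 79, which does reach 74, so (e) meets the standard.
  All elements met at the final stage.
Every stage carried; the operator prevails.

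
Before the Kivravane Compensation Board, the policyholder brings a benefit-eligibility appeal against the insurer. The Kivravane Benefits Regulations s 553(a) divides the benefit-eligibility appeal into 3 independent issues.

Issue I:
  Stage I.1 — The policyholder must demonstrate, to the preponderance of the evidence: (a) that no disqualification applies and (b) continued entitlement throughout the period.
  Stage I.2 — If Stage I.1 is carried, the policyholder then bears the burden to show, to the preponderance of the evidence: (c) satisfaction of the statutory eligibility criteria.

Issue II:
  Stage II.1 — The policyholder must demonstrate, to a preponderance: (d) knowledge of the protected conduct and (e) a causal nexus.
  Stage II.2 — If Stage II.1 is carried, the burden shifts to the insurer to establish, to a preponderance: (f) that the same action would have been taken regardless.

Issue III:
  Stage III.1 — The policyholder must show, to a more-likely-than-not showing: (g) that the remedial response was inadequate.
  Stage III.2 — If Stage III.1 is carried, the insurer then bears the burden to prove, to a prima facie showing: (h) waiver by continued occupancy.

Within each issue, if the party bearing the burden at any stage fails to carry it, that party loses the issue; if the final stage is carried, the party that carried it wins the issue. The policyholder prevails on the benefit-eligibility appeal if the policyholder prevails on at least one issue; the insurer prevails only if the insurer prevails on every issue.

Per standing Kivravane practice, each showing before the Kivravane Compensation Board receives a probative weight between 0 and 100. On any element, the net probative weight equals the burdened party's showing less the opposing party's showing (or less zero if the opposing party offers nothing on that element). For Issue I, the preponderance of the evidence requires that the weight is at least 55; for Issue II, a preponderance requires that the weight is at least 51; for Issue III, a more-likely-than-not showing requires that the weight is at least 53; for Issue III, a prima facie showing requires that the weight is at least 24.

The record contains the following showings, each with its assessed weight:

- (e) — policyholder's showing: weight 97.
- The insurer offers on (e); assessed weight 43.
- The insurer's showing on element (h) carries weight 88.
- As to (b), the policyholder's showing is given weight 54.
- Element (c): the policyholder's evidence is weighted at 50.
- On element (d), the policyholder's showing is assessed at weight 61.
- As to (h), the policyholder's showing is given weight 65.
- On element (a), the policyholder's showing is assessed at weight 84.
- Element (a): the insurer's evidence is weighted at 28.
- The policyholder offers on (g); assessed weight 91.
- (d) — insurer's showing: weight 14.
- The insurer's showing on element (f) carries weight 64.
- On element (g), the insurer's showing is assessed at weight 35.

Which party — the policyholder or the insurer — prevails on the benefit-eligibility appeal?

— Issue I —
Stage I.1 — burden on policyholder; standard: the preponderance of the evidence (weight is at least 55).
    (a): 84 − 28 = 56 ≥ 55 [met]
    (b): 54 < 55 [not met]
  Stage I.1 not carried; the policyholder fails its burden.
The analysis ends at Stage I.1; the insurer prevails on this issue.
— Issue II —
Stage II.1 (policyholder, a preponderance, weight is at least 51): (d) net 61−14=47 < 51 — fails; (e) net 97−43=54 ≥ 51 — meets.
  Stage II.1 not carried; the policyholder fails its burden.
So the insurer prevails on this issue.
— Issue III —
At Stage III.1 the policyholder must meet a more-likely-than-not showing (weight is at least 53): on (g) the weight is 91 less the opposing 35 gives net 56, ≥ 53, so (g) meets the standard.
  The policyholder carries Stage III.1; the insurer now bears the burden.
At Stage III.2 the insurer must meet a prima facie showing (weight is at least 24): on (h) the weight is 88 less the opposing 65 gives net 23, < 24, so (h) does not meet the standard.
  The insurer does not carry Stage III.2.
The analysis ends at Stage III.2; the policyholder prevails on this issue.
Per-issue: Issue I → insurer; Issue II → insurer; Issue III → policyholder. The policyholder must prevail on at least one issue; overall, the policyholder prevails.

policyholder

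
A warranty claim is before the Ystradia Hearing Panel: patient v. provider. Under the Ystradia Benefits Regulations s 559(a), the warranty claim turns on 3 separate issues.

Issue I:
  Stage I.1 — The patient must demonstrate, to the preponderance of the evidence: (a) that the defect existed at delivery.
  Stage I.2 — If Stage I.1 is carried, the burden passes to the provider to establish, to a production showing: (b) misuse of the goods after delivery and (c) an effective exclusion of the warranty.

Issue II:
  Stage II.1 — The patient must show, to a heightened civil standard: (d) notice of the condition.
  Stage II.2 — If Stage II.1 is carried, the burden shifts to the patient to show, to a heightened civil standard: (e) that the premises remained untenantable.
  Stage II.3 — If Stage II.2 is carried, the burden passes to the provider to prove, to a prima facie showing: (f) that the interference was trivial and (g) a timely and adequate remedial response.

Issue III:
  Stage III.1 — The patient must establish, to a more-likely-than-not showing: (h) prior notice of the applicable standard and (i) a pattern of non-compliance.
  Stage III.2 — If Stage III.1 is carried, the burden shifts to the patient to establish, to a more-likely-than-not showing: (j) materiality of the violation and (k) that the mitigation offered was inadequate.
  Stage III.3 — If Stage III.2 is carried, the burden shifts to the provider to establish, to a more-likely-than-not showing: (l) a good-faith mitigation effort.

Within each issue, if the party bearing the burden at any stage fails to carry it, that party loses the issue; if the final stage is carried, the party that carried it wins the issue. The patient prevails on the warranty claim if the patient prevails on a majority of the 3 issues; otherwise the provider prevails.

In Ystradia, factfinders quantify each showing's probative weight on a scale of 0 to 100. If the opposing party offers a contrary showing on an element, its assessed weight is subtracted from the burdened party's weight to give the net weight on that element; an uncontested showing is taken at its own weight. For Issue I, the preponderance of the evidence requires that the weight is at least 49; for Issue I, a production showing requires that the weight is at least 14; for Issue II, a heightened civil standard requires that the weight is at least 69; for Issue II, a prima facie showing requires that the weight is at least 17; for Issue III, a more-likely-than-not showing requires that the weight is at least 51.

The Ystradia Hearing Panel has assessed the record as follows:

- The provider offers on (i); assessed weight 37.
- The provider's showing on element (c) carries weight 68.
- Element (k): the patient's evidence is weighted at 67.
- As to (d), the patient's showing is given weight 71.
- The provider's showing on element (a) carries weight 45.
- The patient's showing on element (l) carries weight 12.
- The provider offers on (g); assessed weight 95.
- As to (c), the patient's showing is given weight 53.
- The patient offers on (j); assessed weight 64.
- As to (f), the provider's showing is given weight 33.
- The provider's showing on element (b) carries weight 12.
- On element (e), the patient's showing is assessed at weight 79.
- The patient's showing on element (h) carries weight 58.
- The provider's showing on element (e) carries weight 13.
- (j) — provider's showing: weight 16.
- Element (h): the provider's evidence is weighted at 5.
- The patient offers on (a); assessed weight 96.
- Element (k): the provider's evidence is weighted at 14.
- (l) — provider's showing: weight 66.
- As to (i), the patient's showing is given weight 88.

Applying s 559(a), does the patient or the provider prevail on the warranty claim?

— Issue I —
Stage I.1 (patient, the preponderance of the evidence, weight is at least 49): (a) net 96−45=51 ≥ 49 — meets.
  The patient carries Stage I.1; the provider now bears the burden.
Stage I.2 (provider, a production showing, weight is at least 14): (b) 12 < 14 — fails; (c) net 68−53=15 ≥ 14 — meets.
  Stage I.2 not carried; the provider fails its burden.
The analysis ends at Stage I.2; the patient prevails on this issue.
— Issue II —
Stage II.1 — burden on patient; standard: a heightened civil standard (weight is at least 69).
    (d): 71 ≥ 69 [met]
  Stage II.1 is satisfied; the patient continues to bear the burden.
Stage II.2 — burden on patient; standard: a heightened civil standard (weight is at least 69).
    (e): 79 − 13 = 66 < 69 [not met]
  Stage II.2 not carried; the patient fails its burden.
The analysis ends at Stage II.2; the provider prevails on this issue.
— Issue III —
At Stage III.1 the patient must meet a more-likely-than-not showing (weight is at least 51): on (h) the weight is 58 less the opposing 5 gives net 53, which does reach 51, so (h) meets the standard; on (i) the weight is 88 less the opposing 37 gives net 51, ≥ 51, so (i) meets the standard.
  All elements met. The patient retains the burden for Stage III.2.
At Stage III.2 the patient must meet a more-likely-than-not showing (weight is at least 51): on (j) the weight is 64 less the opposing 16 gives net 48, < 51, so (j) does not meet the standard; on (k) the weight is 67 less the opposing 14 gives net 53, ≥ 51, so (k) meets the standard.
  The patient does not carry Stage III.2.
The provider prevails on this issue.
Per-issue: Issue I → patient; Issue II → provider; Issue III → provider. The patient must prevail on a majority of issues; overall, the provider prevails.

provider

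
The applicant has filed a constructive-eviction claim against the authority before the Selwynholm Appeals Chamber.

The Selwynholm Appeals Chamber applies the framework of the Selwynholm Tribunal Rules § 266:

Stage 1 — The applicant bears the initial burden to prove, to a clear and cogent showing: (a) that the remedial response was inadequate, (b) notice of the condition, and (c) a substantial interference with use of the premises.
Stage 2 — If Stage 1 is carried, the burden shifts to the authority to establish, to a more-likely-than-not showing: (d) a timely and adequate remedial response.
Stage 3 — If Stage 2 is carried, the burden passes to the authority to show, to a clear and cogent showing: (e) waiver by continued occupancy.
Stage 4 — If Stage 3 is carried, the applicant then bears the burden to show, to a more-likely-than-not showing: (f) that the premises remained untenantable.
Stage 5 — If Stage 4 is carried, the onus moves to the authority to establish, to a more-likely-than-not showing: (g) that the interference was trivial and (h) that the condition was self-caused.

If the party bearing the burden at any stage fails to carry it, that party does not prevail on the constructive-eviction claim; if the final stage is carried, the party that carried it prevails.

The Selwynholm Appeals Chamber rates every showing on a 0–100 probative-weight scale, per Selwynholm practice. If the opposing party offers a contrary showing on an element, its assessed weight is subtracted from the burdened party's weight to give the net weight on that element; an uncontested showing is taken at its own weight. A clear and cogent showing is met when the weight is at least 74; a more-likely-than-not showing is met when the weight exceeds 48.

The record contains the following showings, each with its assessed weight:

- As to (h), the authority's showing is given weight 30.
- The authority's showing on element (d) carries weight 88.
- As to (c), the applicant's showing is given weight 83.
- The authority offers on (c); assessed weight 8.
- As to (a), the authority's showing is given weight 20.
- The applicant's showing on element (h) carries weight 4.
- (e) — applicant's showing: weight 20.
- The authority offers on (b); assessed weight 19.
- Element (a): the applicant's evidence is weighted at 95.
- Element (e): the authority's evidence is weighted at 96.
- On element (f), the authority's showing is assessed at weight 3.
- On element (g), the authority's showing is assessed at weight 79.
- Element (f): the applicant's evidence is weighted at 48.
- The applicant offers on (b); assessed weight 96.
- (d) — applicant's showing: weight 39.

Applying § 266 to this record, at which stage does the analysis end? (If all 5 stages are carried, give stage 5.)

stage 4

Stage 1 (applicant, a clear and cogent showing, weight is at least 74): (a) net 95−20=75 ≥ 74 — meets; (b) net 96−19=77 ≥ 74 — meets; (c) net 83−8=75 ≥ 74 — meets.
  The applicant carries Stage 1; the authority now bears the burden.
Stage 2 (authority, a more-likely-than-not showing, weight exceeds 48): (d) net 88−39=49 > 48 — meets.
  Stage 2 carried; the burden remains with the authority.
Stage 3 (authority, a clear and cogent showing, weight is at least 74): (e) net 96−20=76 ≥ 74 — meets.
  Stage 3 carried; the burden shifts to the applicant.
Stage 4 (applicant, a more-likely-than-not showing, weight exceeds 48): (f) net 48−3=45 ≤ 48 — fails.
  Not every element is met, so the applicant fails to carry Stage 4.
The authority prevails.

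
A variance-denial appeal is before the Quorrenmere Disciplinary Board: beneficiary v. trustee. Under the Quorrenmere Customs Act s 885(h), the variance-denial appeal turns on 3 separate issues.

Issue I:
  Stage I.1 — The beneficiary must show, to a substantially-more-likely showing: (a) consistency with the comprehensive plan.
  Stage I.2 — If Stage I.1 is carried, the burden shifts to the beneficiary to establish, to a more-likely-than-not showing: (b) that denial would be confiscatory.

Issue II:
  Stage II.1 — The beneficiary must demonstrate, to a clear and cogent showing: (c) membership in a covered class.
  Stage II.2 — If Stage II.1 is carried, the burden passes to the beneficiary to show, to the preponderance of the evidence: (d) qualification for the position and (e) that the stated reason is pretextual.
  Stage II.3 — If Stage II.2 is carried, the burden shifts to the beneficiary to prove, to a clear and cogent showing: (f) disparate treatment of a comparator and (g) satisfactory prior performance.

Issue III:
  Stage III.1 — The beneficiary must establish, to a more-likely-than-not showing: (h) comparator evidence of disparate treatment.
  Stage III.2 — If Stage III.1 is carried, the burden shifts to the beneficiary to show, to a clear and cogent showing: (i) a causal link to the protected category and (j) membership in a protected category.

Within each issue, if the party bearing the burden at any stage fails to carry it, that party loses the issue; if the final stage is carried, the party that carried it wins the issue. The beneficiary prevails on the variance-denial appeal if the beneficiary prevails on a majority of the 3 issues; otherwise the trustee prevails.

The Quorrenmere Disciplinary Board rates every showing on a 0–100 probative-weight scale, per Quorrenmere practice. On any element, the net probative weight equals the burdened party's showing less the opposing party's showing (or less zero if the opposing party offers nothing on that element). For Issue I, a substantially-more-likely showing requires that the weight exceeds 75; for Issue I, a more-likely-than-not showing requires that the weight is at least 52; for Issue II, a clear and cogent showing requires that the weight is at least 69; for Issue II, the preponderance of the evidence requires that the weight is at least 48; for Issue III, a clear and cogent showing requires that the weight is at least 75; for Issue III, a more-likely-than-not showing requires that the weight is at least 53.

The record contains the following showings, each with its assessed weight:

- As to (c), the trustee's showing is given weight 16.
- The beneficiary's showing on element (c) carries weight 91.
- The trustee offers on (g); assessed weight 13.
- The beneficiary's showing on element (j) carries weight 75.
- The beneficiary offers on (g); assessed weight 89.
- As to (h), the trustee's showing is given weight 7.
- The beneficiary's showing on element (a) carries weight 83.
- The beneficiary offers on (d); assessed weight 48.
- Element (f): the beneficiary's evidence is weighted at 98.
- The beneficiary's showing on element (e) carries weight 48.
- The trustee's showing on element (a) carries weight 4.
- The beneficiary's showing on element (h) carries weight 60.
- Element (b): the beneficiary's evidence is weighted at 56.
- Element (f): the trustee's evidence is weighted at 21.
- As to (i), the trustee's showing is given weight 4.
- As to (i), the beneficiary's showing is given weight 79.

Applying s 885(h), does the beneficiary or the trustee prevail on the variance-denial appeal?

— Issue I —
Stage I.1 — burden on beneficiary; standard: a substantially-more-likely showing (weight exceeds 75).
    (a): 83 − 4 = 79 > 75 [met]
  Stage I.1 is satisfied; the beneficiary continues to bear the burden.
Stage I.2 — burden on beneficiary; standard: a more-likely-than-not showing (weight is at least 52).
    (b): 56 ≥ 52 [met]
  Stage I.2 carried; the final stage is satisfied.
Every stage carried; the beneficiary prevails on this issue.
— Issue II —
Stage II.1 (beneficiary, a clear and cogent showing, weight is at least 69): (c) net 91−16=75 ≥ 69 — meets.
  Stage II.1 is satisfied; the beneficiary continues to bear the burden.
Stage II.2 (beneficiary, the preponderance of the evidence, weight is at least 48): (d) 48 ≥ 48 — meets; (e) 48 ≥ 48 — meets.
  All elements met. The beneficiary retains the burden for Stage II.3.
Stage II.3 (beneficiary, a clear and cogent showing, weight is at least 69): (f) net 98−21=77 ≥ 69 — meets; (g) net 89−13=76 ≥ 69 — meets.
  The beneficiary carries the last stage.
All stages carried — the beneficiary prevails on this issue.
— Issue III —
Stage III.1 (beneficiary, a more-likely-than-not showing, weight is at least 53): (h) net 60−7=53 ≥ 53 — meets.
  Stage III.1 carried; the burden remains with the beneficiary.
Stage III.2 (beneficiary, a clear and cogent showing, weight is at least 75): (i) net 79−4=75 ≥ 75 — meets; (j) 75 ≥ 75 — meets.
  Stage III.2 carried; the final stage is satisfied.
With every stage satisfied, the beneficiary prevails on this issue.
Per-issue: Issue I → beneficiary; Issue II → beneficiary; Issue III → beneficiary. The beneficiary must prevail on a majority of issues; overall, the beneficiary prevails.

beneficiary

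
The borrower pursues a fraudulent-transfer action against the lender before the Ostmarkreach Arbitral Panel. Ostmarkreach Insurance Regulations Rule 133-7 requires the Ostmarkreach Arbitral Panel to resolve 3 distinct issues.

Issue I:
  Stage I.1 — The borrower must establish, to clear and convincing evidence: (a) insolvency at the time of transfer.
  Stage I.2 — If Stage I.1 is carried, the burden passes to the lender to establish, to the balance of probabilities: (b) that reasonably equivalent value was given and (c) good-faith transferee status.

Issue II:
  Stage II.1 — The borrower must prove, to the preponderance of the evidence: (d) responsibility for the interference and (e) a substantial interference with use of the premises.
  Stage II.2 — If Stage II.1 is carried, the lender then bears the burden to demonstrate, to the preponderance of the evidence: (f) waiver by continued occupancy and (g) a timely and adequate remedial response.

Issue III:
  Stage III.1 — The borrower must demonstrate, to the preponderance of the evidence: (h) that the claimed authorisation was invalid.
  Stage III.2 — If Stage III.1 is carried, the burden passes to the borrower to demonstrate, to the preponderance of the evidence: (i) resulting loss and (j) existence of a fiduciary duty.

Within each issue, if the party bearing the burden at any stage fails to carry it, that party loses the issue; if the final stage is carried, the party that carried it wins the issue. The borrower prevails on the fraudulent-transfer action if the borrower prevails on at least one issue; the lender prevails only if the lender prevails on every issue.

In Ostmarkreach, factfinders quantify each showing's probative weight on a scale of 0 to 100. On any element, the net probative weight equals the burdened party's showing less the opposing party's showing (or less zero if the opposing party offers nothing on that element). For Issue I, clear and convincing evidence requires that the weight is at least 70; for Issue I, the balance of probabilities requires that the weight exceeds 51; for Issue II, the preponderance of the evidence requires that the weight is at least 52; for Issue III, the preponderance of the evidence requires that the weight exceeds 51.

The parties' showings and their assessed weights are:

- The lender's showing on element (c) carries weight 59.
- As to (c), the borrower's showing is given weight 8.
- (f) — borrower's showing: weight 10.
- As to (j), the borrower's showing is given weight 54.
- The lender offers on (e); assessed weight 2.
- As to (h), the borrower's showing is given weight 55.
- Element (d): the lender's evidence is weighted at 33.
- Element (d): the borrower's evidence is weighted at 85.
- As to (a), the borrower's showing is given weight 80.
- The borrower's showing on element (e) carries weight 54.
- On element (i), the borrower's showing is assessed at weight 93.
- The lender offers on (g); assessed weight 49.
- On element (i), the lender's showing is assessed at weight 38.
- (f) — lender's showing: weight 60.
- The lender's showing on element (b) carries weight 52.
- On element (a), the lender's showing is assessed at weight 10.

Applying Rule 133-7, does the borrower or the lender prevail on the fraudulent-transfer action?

— Issue I —
At Stage I.1 the borrower must meet clear and convincing evidence (weight is at least 70): on (a) the weight is 80 less the opposing 10 gives net 70, ≥ 70, so (a) meets the standard.
  Stage I.1 is satisfied; the onus moves to the lender.
At Stage I.2 the lender must meet the balance of probabilities (weight exceeds 51): on (b) the weight is 52, > 51, so (b) meets the standard; on (c) the weight is 59 less the opposing 8 gives net 51, ≤ 51, so (c) does not meet the standard.
  The lender does not carry Stage I.2.
The borrower prevails on this issue.
— Issue II —
At Stage II.1 the borrower must meet the preponderance of the evidence (weight is at least 52): on (d) the weight is 85 less the opposing 33 gives net 52, which does reach 52, so (d) meets the standard; on (e) the weight is 54 less the opposing 2 gives net 52, which does reach 52, so (e) meets the standard.
  All elements met. The burden passes to the lender.
At Stage II.2 the lender must meet the preponderance of the evidence (weight is at least 52): on (f) the weight is 60 less the opposing 10 gives net 50, < 52, so (f) does not meet the standard; on (g) the weight is 49, which does not reach 52, so (g) does not meet the standard.
  Not every element is met, so the lender fails to carry Stage II.2.
So the borrower prevails on this issue.
— Issue III —
At Stage III.1 the borrower must meet the preponderance of the evidence (weight exceeds 51): on (h) the weight is 55, which does exceed 51, so (h) meets the standard.
  Stage III.1 carried; the burden remains with the borrower.
At Stage III.2 the borrower must meet the preponderance of the evidence (weight exceeds 51): on (i) the weight is 93 less the opposing 38 gives net 55, which does exceed 51, so (i) meets the standard; on (j) the weight is 54, which does exceed 51, so (j) meets the standard.
  The borrower carries the last stage.
All stages carried — the borrower prevails on this issue.
Per-issue: Issue I → borrower; Issue II → borrower; Issue III → borrower. The borrower must prevail on at least one issue; overall, the borrower prevails.

borrower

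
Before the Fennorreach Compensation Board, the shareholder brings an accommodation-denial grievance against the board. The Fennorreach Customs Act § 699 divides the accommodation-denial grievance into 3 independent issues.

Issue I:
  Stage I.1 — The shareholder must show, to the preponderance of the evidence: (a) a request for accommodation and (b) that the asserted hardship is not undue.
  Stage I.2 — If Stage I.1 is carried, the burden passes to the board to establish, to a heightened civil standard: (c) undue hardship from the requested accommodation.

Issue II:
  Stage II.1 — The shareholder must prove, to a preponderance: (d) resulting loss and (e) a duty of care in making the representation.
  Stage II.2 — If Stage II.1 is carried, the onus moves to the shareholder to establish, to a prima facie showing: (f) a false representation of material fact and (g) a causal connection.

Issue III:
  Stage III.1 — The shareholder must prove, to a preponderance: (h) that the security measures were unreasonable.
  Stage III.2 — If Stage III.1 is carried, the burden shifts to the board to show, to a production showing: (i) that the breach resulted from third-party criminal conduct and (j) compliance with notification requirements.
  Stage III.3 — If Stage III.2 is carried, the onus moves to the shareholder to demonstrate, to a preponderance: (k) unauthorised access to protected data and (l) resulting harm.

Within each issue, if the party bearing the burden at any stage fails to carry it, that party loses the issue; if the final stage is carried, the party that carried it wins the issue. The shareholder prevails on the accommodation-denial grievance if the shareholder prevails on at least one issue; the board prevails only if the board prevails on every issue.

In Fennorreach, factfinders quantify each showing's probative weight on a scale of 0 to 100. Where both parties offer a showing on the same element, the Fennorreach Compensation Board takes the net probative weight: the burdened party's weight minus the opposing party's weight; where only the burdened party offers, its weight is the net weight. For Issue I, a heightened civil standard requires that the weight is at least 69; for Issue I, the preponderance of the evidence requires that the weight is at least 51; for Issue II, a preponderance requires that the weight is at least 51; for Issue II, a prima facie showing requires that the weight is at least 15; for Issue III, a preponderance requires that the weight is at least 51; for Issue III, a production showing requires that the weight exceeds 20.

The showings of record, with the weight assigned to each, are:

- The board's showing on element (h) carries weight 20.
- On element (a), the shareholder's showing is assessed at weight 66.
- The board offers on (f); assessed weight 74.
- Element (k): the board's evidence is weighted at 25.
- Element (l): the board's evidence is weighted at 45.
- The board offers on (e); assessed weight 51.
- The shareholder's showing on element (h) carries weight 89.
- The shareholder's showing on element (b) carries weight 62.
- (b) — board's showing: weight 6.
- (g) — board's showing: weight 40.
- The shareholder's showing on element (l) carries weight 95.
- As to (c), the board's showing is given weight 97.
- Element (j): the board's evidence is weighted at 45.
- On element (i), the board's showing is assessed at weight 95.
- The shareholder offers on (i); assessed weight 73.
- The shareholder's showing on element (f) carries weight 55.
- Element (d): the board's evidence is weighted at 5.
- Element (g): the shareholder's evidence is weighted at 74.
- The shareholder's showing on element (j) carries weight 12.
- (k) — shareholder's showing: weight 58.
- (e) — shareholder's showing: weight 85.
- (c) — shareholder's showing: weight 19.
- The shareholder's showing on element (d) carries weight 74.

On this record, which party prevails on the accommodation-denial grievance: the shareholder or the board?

— Issue I —
Stage I.1 — burden on shareholder; standard: the preponderance of the evidence (weight is at least 51).
    (a): 66 ≥ 51 [met]
    (b): 62 − 6 = 56 ≥ 51 [met]
  All elements met. The burden passes to the board.
Stage I.2 — burden on board; standard: a heightened civil standard (weight is at least 69).
    (c): 97 − 19 = 78 ≥ 69 [met]
  All elements met at the final stage.
All stages carried — the board prevails on this issue.
— Issue II —
Stage II.1 — burden on shareholder; standard: a preponderance (weight is at least 51).
    (d): 74 − 5 = 69 ≥ 51 [met]
    (e): 85 − 51 = 34 < 51 [not met]
  Not every element is met, so the shareholder fails to carry Stage II.1.
The analysis ends at Stage II.1; the board prevails on this issue.
— Issue III —
At Stage III.1 the shareholder must meet a preponderance (weight is at least 51): on (h) the weight is 89 less the opposing 20 gives net 69, ≥ 51, so (h) meets the standard.
  Stage III.1 is satisfied; the onus moves to the board.
At Stage III.2 the board must meet a production showing (weight exceeds 20): on (i) the weight is 95 less the opposing 73 gives net 22, > 20, so (i) meets the standard; on (j) the weight is 45 less the opposing 12 gives net 33, which does exceed 20, so (j) meets the standard.
  All elements met. The burden passes to the shareholder.
At Stage III.3 the shareholder must meet a preponderance (weight is at least 51): on (k) the weight is 58 less the opposing 25 gives net 33, < 51, so (k) does not meet the standard; on (l) the weight is 95 less the opposing 45 gives net 50, < 51, so (l) does not meet the standard.
  Not every element is met, so the shareholder fails to carry Stage III.3.
So the board prevails on this issue.
Per-issue: Issue I → board; Issue II → board; Issue III → board. The shareholder must prevail on at least one issue; overall, the board prevails.

board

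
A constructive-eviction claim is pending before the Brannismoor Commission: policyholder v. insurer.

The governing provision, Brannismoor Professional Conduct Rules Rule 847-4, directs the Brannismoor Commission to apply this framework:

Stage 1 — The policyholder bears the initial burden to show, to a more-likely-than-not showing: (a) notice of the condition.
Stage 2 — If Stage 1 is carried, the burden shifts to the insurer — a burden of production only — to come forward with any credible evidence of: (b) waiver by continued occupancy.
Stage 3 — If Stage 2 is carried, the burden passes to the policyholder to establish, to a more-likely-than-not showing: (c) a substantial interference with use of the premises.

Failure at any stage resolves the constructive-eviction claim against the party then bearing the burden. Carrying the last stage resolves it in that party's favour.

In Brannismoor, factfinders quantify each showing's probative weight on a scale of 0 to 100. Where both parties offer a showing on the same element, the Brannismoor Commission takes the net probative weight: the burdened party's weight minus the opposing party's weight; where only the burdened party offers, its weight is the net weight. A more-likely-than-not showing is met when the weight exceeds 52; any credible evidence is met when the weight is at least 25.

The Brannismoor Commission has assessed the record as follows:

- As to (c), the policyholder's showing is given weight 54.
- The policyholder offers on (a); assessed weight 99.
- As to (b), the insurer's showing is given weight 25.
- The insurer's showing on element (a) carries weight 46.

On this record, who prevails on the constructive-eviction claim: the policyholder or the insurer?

policyholder

Stage 1 (policyholder, a more-likely-than-not showing, weight exceeds 52): (a) net 99−46=53 > 52 — meets.
  Stage 1 is satisfied; the onus moves to the insurer.
Stage 2 (insurer, any credible evidence, weight is at least 25): (b) 25 ≥ 25 — meets.
  Stage 2 carried; the burden shifts to the policyholder.
Stage 3 (policyholder, a more-likely-than-not showing, weight exceeds 52): (c) 54 > 52 — meets.
  The policyholder carries the last stage.
With every stage satisfied, the policyholder prevails.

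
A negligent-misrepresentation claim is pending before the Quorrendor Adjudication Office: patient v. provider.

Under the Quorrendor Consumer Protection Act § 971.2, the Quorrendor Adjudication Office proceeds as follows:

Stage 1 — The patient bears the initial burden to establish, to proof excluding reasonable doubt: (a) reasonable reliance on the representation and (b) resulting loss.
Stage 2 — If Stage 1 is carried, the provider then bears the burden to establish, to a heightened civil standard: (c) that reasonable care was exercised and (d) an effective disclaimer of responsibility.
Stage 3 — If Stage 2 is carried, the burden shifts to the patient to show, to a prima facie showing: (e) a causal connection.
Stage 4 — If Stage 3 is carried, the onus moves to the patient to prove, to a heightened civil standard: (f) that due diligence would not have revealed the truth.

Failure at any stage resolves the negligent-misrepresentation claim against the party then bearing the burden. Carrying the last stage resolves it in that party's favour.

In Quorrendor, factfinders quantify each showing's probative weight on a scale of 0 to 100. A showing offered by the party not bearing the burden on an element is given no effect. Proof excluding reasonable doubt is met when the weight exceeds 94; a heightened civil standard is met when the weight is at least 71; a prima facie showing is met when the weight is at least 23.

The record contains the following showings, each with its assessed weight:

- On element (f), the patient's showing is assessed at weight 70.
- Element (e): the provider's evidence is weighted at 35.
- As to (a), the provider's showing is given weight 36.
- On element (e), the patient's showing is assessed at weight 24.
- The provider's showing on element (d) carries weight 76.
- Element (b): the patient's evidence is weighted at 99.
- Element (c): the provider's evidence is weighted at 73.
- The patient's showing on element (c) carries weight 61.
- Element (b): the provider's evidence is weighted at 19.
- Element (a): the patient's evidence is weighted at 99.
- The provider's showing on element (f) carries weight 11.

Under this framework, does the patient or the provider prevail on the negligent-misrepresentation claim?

Stage 1 (patient, proof excluding reasonable doubt, weight exceeds 94): (a) 99 (provider's 36 disregarded) > 94 — meets; (b) 99 (provider's 19 disregarded) > 94 — meets.
  The patient carries Stage 1; the provider now bears the burden.
Stage 2 (provider, a heightened civil standard, weight is at least 71): (c) 73 (patient's 61 disregarded) ≥ 71 — meets; (d) 76 ≥ 71 — meets.
  All elements met. The burden passes to the patient.
Stage 3 (patient, a prima facie showing, weight is at least 23): (e) 24 (provider's 35 disregarded) ≥ 23 — meets.
  Stage 3 is satisfied; the patient continues to bear the burden.
Stage 4 (patient, a heightened civil standard, weight is at least 71): (f) 70 (provider's 11 disregarded) < 71 — fails.
  Not every element is met, so the patient fails to carry Stage 4.
The provider prevails.

provider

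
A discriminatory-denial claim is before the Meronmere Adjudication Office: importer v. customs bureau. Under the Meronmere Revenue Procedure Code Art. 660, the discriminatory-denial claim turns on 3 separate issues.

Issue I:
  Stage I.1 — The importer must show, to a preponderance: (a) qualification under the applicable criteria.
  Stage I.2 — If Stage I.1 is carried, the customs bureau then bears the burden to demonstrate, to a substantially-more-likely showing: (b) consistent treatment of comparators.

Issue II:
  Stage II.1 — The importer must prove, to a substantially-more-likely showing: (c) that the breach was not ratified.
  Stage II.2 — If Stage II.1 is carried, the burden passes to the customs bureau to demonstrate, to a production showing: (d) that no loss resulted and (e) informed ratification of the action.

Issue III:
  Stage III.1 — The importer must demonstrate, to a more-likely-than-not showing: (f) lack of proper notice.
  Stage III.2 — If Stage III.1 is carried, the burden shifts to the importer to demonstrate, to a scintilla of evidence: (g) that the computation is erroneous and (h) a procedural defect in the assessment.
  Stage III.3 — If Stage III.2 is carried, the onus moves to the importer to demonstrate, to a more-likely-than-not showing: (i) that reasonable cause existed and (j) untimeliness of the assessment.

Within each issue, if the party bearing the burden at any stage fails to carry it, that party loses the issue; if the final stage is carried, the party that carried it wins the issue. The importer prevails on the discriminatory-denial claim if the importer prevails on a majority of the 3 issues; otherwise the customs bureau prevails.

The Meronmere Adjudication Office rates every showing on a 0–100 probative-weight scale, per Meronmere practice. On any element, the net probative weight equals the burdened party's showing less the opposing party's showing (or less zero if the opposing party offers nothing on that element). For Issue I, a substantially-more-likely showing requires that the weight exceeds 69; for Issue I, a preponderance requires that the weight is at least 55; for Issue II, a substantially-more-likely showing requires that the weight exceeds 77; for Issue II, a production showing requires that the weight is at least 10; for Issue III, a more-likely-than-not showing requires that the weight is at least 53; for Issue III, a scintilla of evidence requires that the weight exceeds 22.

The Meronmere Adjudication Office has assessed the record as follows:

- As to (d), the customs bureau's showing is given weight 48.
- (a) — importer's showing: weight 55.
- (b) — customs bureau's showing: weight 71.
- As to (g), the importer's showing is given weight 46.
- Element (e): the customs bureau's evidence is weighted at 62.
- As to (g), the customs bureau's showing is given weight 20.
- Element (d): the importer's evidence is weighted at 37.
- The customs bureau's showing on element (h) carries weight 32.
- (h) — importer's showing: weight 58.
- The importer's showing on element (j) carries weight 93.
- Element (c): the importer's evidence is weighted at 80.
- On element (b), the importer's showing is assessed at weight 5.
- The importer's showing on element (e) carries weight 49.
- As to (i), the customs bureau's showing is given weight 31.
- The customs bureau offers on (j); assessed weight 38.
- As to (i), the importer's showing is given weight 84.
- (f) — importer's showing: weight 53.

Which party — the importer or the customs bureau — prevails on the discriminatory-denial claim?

— Issue I —
Stage I.1 — burden on importer; standard: a preponderance (weight is at least 55).
    (a): 55 ≥ 55 [met]
  All elements met. The burden passes to the customs bureau.
Stage I.2 — burden on customs bureau; standard: a substantially-more-likely showing (weight exceeds 69).
    (b): 71 − 5 = 66 ≤ 69 [not met]
  Not every element is met, so the customs bureau fails to carry Stage I.2.
The analysis ends at Stage I.2; the importer prevails on this issue.
— Issue II —
Stage II.1 (importer, a substantially-more-likely showing, weight exceeds 77): (c) 80 > 77 — meets.
  The importer carries Stage II.1; the customs bureau now bears the burden.
Stage II.2 (customs bureau, a production showing, weight is at least 10): (d) net 48−37=11 ≥ 10 — meets; (e) net 62−49=13 ≥ 10 — meets.
  Stage II.2 carried; the final stage is satisfied.
Every stage carried; the customs bureau prevails on this issue.
— Issue III —
Stage III.1 — burden on importer; standard: a more-likely-than-not showing (weight is at least 53).
    (f): 53 ≥ 53 [met]
  All elements met. The importer retains the burden for Stage III.2.
Stage III.2 — burden on importer; standard: a scintilla of evidence (weight exceeds 22).
    (g): 46 − 20 = 26 > 22 [met]
    (h): 58 − 32 = 26 > 22 [met]
  Stage III.2 is satisfied; the importer continues to bear the burden.
Stage III.3 — burden on importer; standard: a more-likely-than-not showing (weight is at least 53).
    (i): 84 − 31 = 53 ≥ 53 [met]
    (j): 93 − 38 = 55 ≥ 53 [met]
  The importer carries the last stage.
All stages carried — the importer prevails on this issue.
Per-issue: Issue I → importer; Issue II → customs bureau; Issue III → importer. The importer must prevail on a majority of issues; overall, the importer prevails.

importer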